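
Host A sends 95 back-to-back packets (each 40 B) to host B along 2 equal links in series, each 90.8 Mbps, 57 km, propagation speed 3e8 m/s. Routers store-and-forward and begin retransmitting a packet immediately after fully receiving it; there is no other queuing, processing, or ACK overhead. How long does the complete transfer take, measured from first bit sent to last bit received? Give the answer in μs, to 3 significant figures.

Per-hop transmission t_tx = L/R = 320/90800000 = 3.52423 μs.
Per-hop propagation t_prop = 57000/300000000 = 190 μs.
Pipeline fill: first packet needs 2·t_tx to clear all hops; remaining 94 packets each add one t_tx.
Total = (2+95-1)·t_tx + 2·t_prop = 96·3.52423 + 2·190 = 718 μs.

718 μs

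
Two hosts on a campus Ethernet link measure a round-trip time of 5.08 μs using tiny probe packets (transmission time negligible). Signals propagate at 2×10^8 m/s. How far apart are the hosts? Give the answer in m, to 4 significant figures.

508.0 m

One-way propagation = RTT/2 = 2.54 μs.
d = s × t = 200000000 × 2.54e-06 = 508.0 m.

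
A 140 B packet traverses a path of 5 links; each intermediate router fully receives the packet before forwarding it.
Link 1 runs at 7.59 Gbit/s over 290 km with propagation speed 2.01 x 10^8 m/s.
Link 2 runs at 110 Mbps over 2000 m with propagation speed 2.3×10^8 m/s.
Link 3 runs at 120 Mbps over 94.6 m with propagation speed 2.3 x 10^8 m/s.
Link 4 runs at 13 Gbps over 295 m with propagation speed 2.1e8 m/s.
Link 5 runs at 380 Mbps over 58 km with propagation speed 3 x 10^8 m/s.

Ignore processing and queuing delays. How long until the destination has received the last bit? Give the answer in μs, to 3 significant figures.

L = 140 × 8 = 1120 bits.
Transmission delays (L/R per hop): 0.147563, 10.1818, 9.33333, 0.0861538, 2.94737 μs; sum = 22.6962 μs.
Propagation delays (d/s per hop): 1442.79, 8.69565, 0.411304, 1.40476, 193.333 μs; sum = 1646.63 μs.
End-to-end = 1670 μs.

1670 μs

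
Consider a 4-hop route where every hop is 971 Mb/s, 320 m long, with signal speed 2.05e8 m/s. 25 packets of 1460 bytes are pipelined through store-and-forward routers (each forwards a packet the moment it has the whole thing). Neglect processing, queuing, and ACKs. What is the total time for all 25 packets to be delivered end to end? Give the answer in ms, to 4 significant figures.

Per-hop transmission t_tx = L/R = 11680/971000000 = 0.0120288 ms.
Per-hop propagation t_prop = 320/2.05e+08 = 0.00156098 ms.
Pipeline fill: first packet needs 4·t_tx to clear all hops; remaining 24 packets each add one t_tx.
Total = (4+25-1)·t_tx + 4·t_prop = 28·0.0120288 + 4·0.00156098 = 0.3431 ms.

0.3431 ms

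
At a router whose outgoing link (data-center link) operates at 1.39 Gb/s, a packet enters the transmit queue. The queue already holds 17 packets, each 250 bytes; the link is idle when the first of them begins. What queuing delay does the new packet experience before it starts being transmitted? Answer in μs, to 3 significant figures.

24.5 μs

Each queued packet: L/R = 2000/1390000000 = 1.43885 μs.
17 queued → 24.4604 μs.
Queuing delay = 24.5 μs.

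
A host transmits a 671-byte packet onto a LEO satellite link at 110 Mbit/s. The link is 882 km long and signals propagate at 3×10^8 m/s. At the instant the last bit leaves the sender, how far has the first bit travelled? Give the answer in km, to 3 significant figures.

t_tx = L/R = 5368/110000000 = 4.88e-05 s.
Distance = s × t_tx = 300000000 × 4.88e-05 = 14.6 km.

14.6 km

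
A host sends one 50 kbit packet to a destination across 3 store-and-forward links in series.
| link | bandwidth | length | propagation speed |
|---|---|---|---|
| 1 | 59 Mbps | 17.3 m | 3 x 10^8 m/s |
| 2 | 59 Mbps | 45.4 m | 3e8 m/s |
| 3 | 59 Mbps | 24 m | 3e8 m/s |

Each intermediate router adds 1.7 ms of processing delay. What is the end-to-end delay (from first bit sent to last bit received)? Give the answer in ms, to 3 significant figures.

5.94 ms

L = 50000 bits.
Transmission delay per hop = L/R = 50000/59000000 = 0.847458 ms; 3 hops → 2.54237 ms.
Propagation delays (d/s per hop): 5.76667e-05, 0.000151333, 8e-05 ms; sum = 0.000289 ms.
Processing at 2 router(s): 2 × 1.7 ms = 3.4 ms.
End-to-end = 5.94 ms.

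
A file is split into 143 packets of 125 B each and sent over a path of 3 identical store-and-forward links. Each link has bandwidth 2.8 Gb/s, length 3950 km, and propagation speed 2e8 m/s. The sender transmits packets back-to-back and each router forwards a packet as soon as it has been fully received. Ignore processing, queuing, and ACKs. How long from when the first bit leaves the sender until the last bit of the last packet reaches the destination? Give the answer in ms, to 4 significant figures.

59.30 ms

Per-hop transmission t_tx = L/R = 1000/2800000000 = 0.000357143 ms.
Per-hop propagation t_prop = 3950000/200000000 = 19.75 ms.
Pipeline fill: first packet needs 3·t_tx to clear all hops; remaining 142 packets each add one t_tx.
Total = (3+143-1)·t_tx + 3·t_prop = 145·0.000357143 + 3·19.75 = 59.30 ms.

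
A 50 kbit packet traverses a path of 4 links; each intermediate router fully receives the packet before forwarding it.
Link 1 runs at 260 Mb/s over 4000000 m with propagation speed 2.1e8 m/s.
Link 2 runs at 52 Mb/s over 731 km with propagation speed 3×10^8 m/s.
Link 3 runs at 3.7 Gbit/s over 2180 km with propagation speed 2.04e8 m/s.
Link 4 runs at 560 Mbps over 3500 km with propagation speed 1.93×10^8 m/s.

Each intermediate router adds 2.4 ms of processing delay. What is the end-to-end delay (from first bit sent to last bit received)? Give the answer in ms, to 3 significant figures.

L = 50000 bits.
Transmission delays (L/R per hop): 0.192308, 0.961538, 0.0135135, 0.0892857 ms; sum = 1.25665 ms.
Propagation delays (d/s per hop): 19.0476, 2.43667, 10.6863, 18.1347 ms; sum = 50.3053 ms.
Processing at 3 router(s): 3 × 2.4 ms = 7.2 ms.
End-to-end = 58.8 ms.

58.8 ms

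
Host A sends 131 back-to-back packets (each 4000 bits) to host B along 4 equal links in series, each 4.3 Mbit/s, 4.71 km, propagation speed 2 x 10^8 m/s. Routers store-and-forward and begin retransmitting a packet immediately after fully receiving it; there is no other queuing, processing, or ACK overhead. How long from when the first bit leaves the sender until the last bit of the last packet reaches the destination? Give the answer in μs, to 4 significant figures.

124700 μs

Per-hop transmission t_tx = L/R = 4000/4300000 = 930.233 μs.
Per-hop propagation t_prop = 4710/200000000 = 23.55 μs.
Pipeline fill: first packet needs 4·t_tx to clear all hops; remaining 130 packets each add one t_tx.
Total = (4+131-1)·t_tx + 4·t_prop = 134·930.233 + 4·23.55 = 124700 μs.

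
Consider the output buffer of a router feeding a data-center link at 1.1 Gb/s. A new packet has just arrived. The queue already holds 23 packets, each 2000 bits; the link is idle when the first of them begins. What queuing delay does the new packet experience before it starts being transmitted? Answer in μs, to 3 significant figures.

41.8 μs

Each queued packet: L/R = 2000/1100000000 = 1.81818 μs.
23 queued → 41.8182 μs.
Queuing delay = 41.8 μs.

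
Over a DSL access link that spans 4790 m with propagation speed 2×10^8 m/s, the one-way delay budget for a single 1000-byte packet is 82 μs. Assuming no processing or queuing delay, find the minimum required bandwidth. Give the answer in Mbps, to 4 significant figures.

L = 8000 bits.
Propagation delay = 4790 / 200000000 = 23.95 μs.
Transmission budget = 82 − 23.95 = 58.05 μs.
R ≥ L / t_tx = 8000 bits / 5.805e-05 s = 137.8 Mbps.

137.8 Mbps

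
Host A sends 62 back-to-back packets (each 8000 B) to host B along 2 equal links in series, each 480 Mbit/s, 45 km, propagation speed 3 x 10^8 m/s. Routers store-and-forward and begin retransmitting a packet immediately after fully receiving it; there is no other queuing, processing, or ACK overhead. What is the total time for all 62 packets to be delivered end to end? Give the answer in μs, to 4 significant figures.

8700 μs

Per-hop transmission t_tx = L/R = 64000/480000000 = 133.333 μs.
Per-hop propagation t_prop = 45000/300000000 = 150 μs.
Pipeline fill: first packet needs 2·t_tx to clear all hops; remaining 61 packets each add one t_tx.
Total = (2+62-1)·t_tx + 2·t_prop = 63·133.333 + 2·150 = 8700 μs.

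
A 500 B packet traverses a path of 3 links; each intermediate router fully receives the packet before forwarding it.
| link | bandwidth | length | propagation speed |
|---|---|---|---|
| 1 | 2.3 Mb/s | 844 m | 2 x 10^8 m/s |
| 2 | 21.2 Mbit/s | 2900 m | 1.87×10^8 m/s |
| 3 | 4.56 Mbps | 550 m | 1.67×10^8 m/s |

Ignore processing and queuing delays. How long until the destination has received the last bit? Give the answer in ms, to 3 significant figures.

2.83 ms

L = 500 × 8 = 4000 bits.
Transmission delays (L/R per hop): 1.73913, 0.188679, 0.877193 ms; sum = 2.805 ms.
Propagation delays (d/s per hop): 0.00422, 0.015508, 0.00329341 ms; sum = 0.0230214 ms.
End-to-end = 2.83 ms.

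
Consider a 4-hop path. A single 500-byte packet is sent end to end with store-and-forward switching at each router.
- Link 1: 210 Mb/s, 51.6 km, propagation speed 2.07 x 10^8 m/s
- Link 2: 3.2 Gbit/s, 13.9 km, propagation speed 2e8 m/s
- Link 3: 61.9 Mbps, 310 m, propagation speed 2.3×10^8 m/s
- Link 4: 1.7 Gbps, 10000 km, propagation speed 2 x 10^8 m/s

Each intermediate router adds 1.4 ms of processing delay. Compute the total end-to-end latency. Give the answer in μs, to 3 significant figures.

L = 500 × 8 = 4000 bits.
Transmission delays (L/R per hop): 19.0476, 1.25, 64.6204, 2.35294 μs; sum = 87.2709 μs.
Propagation delays (d/s per hop): 249.275, 69.5, 1.34783, 50000 μs; sum = 50320.1 μs.
Processing at 3 router(s): 3 × 1.4 ms = 4200 μs.
End-to-end = 54600 μs.

54600 μs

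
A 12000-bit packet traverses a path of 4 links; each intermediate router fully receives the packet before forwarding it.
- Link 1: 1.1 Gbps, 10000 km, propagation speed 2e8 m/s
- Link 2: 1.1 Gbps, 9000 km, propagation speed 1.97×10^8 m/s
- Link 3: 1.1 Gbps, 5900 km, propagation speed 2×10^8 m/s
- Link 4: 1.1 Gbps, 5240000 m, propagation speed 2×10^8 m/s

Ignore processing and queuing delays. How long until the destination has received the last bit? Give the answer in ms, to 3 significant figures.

Transmission delay per hop = L/R = 12000/1100000000 = 0.0109091 ms; 4 hops → 0.0436364 ms.
Propagation delays (d/s per hop): 50, 45.6853, 29.5, 26.2 ms; sum = 151.385 ms.
End-to-end = 151 ms.

151 ms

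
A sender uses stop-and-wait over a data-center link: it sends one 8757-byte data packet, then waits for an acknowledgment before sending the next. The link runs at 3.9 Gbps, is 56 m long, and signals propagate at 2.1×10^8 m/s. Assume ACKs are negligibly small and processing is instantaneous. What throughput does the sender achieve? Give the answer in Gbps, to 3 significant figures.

t_tx = L/R = 70056/3900000000 = 1.79631e-05 s.
t_prop = 56/210000000 = 2.66667e-07 s; RTT = 5.33333e-07 s.
Cycle = t_tx + RTT = 1.84964e-05 s.
Throughput = L / cycle = 70056 / 1.84964e-05 = 3.79 Gbps.

3.79 Gbps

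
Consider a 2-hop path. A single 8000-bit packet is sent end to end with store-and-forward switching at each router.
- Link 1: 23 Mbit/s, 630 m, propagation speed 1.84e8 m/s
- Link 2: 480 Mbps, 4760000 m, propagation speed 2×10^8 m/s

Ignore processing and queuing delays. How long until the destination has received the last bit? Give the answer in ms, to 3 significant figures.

Transmission delays (L/R per hop): 0.347826, 0.0166667 ms; sum = 0.364493 ms.
Propagation delays (d/s per hop): 0.00342391, 23.8 ms; sum = 23.8034 ms.
End-to-end = 24.2 ms.

24.2 ms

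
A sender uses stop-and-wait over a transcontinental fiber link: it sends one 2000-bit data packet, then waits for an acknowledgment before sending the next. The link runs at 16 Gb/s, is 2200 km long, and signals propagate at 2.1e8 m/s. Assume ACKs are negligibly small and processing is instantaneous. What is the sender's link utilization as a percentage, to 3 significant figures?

0.000597 %

t_tx = L/R = 2000/16000000000 = 1.25e-07 s.
t_prop = 2200000/210000000 = 0.0104762 s; RTT = 0.0209524 s.
Cycle = t_tx + RTT = 0.0209525 s.
Utilization = t_tx / cycle = 1.25e-07/0.0209525 = 0.000597 %.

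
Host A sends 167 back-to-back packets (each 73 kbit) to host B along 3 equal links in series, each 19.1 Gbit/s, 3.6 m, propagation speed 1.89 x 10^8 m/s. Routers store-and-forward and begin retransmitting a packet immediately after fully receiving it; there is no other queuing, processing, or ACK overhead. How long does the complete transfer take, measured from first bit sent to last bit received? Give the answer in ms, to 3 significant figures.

0.646 ms

Per-hop transmission t_tx = L/R = 73000/19100000000 = 0.00382199 ms.
Per-hop propagation t_prop = 3.6/189000000 = 1.90476e-05 ms.
Pipeline fill: first packet needs 3·t_tx to clear all hops; remaining 166 packets each add one t_tx.
Total = (3+167-1)·t_tx + 3·t_prop = 169·0.00382199 + 3·1.90476e-05 = 0.646 ms.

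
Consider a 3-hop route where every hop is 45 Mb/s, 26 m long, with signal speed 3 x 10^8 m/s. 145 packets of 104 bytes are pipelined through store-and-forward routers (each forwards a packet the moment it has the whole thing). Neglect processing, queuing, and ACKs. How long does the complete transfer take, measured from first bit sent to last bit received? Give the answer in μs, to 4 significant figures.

2718 μs

Per-hop transmission t_tx = L/R = 832/45000000 = 18.4889 μs.
Per-hop propagation t_prop = 26/300000000 = 0.0866667 μs.
Pipeline fill: first packet needs 3·t_tx to clear all hops; remaining 144 packets each add one t_tx.
Total = (3+145-1)·t_tx + 3·t_prop = 147·18.4889 + 3·0.0866667 = 2718 μs.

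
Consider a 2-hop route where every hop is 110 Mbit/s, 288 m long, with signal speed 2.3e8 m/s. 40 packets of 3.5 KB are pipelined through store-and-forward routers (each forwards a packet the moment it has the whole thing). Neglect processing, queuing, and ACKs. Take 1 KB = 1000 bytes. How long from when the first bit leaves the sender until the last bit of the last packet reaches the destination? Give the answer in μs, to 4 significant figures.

10440 μs

Per-hop transmission t_tx = L/R = 28000/110000000 = 254.545 μs.
Per-hop propagation t_prop = 288/2.3e+08 = 1.25217 μs.
Pipeline fill: first packet needs 2·t_tx to clear all hops; remaining 39 packets each add one t_tx.
Total = (2+40-1)·t_tx + 2·t_prop = 41·254.545 + 2·1.25217 = 10440 μs.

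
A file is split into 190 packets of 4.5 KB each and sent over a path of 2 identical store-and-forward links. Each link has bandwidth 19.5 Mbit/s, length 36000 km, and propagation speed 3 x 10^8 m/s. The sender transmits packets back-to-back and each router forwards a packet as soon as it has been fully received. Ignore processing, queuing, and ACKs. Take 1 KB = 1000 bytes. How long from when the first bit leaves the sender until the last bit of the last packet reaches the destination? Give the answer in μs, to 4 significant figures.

592600 μs

Per-hop transmission t_tx = L/R = 36000/19500000 = 1846.15 μs.
Per-hop propagation t_prop = 36000000/300000000 = 120000 μs.
Pipeline fill: first packet needs 2·t_tx to clear all hops; remaining 189 packets each add one t_tx.
Total = (2+190-1)·t_tx + 2·t_prop = 191·1846.15 + 2·120000 = 592600 μs.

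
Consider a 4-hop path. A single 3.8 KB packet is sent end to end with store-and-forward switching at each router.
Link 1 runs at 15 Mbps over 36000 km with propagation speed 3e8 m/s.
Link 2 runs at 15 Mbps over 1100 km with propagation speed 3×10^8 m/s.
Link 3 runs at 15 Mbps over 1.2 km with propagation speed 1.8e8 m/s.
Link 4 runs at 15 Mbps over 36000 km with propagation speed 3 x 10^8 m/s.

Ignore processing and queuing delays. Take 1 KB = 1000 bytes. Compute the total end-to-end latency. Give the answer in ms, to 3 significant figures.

252 ms

L = 30400 bits.
Transmission delay per hop = L/R = 30400/15000000 = 2.02667 ms; 4 hops → 8.10667 ms.
Propagation delays (d/s per hop): 120, 3.66667, 0.00666667, 120 ms; sum = 243.673 ms.
End-to-end = 252 ms.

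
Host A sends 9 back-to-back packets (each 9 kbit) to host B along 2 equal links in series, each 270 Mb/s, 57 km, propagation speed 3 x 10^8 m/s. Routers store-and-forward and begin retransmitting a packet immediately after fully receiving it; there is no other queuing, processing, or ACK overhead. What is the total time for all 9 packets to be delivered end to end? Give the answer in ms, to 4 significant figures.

0.7133 ms

Per-hop transmission t_tx = L/R = 9000/270000000 = 0.0333333 ms.
Per-hop propagation t_prop = 57000/300000000 = 0.19 ms.
Pipeline fill: first packet needs 2·t_tx to clear all hops; remaining 8 packets each add one t_tx.
Total = (2+9-1)·t_tx + 2·t_prop = 10·0.0333333 + 2·0.19 = 0.7133 ms.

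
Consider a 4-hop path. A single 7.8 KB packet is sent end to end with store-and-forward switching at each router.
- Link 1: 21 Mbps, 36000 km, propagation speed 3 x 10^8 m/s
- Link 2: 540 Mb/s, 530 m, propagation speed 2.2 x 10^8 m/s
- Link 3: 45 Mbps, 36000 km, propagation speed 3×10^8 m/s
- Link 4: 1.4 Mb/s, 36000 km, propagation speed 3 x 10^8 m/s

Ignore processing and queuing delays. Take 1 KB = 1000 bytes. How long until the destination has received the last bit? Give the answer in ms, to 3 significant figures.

L = 62400 bits.
Transmission delays (L/R per hop): 2.97143, 0.115556, 1.38667, 44.5714 ms; sum = 49.0451 ms.
Propagation delays (d/s per hop): 120, 0.00240909, 120, 120 ms; sum = 360.002 ms.
End-to-end = 409 ms.

409 ms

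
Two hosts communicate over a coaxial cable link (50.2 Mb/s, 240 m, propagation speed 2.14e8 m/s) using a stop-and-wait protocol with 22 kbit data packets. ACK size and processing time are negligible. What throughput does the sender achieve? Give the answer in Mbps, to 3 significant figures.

t_tx = L/R = 22000/50200000 = 0.000438247 s.
t_prop = 240/214000000 = 1.1215e-06 s; RTT = 2.24299e-06 s.
Cycle = t_tx + RTT = 0.00044049 s.
Throughput = L / cycle = 22000 / 0.00044049 = 49.9 Mbps.

49.9 Mbps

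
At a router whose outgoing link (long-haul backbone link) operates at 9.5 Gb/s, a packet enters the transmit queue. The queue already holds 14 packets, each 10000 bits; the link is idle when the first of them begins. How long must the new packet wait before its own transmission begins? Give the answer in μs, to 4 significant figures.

Each queued packet: L/R = 10000/9500000000 = 1.05263 μs.
14 queued → 14.7368 μs.
Queuing delay = 14.74 μs.

14.74 μs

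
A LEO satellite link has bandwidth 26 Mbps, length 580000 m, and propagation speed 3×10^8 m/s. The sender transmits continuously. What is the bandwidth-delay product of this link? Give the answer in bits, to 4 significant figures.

50270 bits

Propagation delay = 580000 / 300000000 = 0.00193333 s.
BDP = R × t_prop = 26000000 × 0.00193333 = 50266.7 bits.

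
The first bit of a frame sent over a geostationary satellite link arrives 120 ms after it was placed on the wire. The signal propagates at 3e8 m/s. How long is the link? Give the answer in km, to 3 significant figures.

d = s × t_prop = 300000000 × 0.12 = 36000 km.

36000 km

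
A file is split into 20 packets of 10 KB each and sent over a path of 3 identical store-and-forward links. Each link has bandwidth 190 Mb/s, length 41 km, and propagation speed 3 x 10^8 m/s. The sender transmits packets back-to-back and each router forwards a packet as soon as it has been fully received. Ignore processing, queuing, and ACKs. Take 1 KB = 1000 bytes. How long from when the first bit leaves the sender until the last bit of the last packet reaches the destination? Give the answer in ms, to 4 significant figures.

Per-hop transmission t_tx = L/R = 80000/190000000 = 0.421053 ms.
Per-hop propagation t_prop = 41000/300000000 = 0.136667 ms.
Pipeline fill: first packet needs 3·t_tx to clear all hops; remaining 19 packets each add one t_tx.
Total = (3+20-1)·t_tx + 3·t_prop = 22·0.421053 + 3·0.136667 = 9.673 ms.

9.673 ms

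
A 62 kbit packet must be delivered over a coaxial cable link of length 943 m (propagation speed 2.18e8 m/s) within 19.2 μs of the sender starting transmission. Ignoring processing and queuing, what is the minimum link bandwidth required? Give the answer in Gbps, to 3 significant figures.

Propagation delay = 943 / 2.18e+08 = 4.32569 μs.
Transmission budget = 19.2 − 4.32569 = 14.8743 μs.
R ≥ L / t_tx = 62000 bits / 1.48743e-05 s = 4.17 Gbps.

4.17 Gbps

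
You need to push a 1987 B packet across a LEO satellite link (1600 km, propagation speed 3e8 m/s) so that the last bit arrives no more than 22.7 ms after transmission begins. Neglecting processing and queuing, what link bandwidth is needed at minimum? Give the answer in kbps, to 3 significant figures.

L = 15896 bits.
Propagation delay = 1600000 / 300000000 = 5.33333 ms.
Transmission budget = 22.7 − 5.33333 = 17.3667 ms.
R ≥ L / t_tx = 15896 bits / 0.0173667 s = 915 kbps.

915 kbps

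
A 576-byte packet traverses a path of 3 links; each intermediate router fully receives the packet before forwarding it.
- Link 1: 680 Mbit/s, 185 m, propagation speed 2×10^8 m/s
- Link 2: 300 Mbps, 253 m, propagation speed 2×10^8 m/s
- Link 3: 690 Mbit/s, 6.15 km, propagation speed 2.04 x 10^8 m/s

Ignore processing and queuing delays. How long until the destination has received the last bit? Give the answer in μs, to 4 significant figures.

61.15 μs

L = 576 × 8 = 4608 bits.
Transmission delays (L/R per hop): 6.77647, 15.36, 6.67826 μs; sum = 28.8147 μs.
Propagation delays (d/s per hop): 0.925, 1.265, 30.1471 μs; sum = 32.3371 μs.
End-to-end = 61.15 μs.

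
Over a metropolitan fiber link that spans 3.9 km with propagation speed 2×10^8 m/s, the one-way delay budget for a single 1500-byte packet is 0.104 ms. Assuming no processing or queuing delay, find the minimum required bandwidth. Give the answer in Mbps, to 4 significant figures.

142.0 Mbps

L = 12000 bits.
Propagation delay = 3900 / 200000000 = 0.0195 ms.
Transmission budget = 0.104 − 0.0195 = 0.0845 ms.
R ≥ L / t_tx = 12000 bits / 8.45e-05 s = 142.0 Mbps.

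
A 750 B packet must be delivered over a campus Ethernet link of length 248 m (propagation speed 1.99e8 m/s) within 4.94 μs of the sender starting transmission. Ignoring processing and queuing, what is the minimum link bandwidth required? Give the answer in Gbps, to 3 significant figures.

L = 6000 bits.
Propagation delay = 248 / 199000000 = 1.24623 μs.
Transmission budget = 4.94 − 1.24623 = 3.69377 μs.
R ≥ L / t_tx = 6000 bits / 3.69377e-06 s = 1.62 Gbps.

1.62 Gbps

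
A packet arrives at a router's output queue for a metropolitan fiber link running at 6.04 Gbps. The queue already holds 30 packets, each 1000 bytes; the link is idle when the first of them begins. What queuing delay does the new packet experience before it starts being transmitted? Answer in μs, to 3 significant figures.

Each queued packet: L/R = 8000/6040000000 = 1.3245 μs.
30 queued → 39.7351 μs.
Queuing delay = 39.7 μs.

39.7 μs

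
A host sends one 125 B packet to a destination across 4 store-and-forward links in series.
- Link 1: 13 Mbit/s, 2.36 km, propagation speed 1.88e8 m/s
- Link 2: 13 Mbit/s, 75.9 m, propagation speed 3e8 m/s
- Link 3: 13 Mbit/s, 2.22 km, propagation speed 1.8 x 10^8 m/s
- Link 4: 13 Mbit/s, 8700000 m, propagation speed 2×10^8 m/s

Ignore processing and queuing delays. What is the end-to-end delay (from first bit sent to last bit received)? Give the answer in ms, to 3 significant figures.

43.8 ms

L = 125 × 8 = 1000 bits.
Transmission delay per hop = L/R = 1000/13000000 = 0.0769231 ms; 4 hops → 0.307692 ms.
Propagation delays (d/s per hop): 0.0125532, 0.000253, 0.0123333, 43.5 ms; sum = 43.5251 ms.
End-to-end = 43.8 ms.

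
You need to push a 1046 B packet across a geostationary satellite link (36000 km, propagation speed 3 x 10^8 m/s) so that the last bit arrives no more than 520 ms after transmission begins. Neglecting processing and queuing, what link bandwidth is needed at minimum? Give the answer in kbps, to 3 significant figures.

L = 8368 bits.
Propagation delay = 36000000 / 300000000 = 120 ms.
Transmission budget = 520 − 120 = 400 ms.
R ≥ L / t_tx = 8368 bits / 0.4 s = 20.9 kbps.

20.9 kbps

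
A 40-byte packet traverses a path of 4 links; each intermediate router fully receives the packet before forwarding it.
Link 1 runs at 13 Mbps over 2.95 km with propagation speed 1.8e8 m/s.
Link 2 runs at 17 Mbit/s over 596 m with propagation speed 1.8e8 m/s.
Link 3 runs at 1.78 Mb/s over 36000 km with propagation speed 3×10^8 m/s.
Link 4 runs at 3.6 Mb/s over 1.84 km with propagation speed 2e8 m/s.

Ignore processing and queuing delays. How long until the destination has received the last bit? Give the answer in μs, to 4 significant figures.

120300 μs

L = 40 × 8 = 320 bits.
Transmission delays (L/R per hop): 24.6154, 18.8235, 179.775, 88.8889 μs; sum = 312.103 μs.
Propagation delays (d/s per hop): 16.3889, 3.31111, 120000, 9.2 μs; sum = 120029 μs.
End-to-end = 120300 μs.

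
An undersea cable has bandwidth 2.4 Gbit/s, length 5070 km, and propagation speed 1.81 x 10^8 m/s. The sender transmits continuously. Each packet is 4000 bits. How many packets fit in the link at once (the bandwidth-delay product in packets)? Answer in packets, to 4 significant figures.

16810 packets

Propagation delay = 5070000 / 181000000 = 0.028011 s.
BDP = R × t_prop = 2400000000 × 0.028011 = 67226500 bits.
In packets of 4000 bits: 16810 packets.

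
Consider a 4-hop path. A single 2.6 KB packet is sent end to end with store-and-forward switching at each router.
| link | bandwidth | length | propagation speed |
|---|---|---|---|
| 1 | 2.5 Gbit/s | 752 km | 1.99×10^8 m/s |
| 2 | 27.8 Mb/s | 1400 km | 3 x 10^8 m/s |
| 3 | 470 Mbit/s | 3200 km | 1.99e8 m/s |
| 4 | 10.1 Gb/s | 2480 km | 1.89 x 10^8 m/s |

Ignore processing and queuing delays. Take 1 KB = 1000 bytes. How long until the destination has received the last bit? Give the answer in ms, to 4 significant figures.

38.45 ms

L = 20800 bits.
Transmission delays (L/R per hop): 0.00832, 0.748201, 0.0442553, 0.00205941 ms; sum = 0.802836 ms.
Propagation delays (d/s per hop): 3.77889, 4.66667, 16.0804, 13.1217 ms; sum = 37.6477 ms.
End-to-end = 38.45 ms.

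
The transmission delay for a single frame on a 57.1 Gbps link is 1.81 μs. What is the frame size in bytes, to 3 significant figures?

L = R × t_tx = 57100000000 b/s × 1.81e-06 s = 103351 bits.
In bytes: 103351 / 8 = 12900 bytes.

12900 bytes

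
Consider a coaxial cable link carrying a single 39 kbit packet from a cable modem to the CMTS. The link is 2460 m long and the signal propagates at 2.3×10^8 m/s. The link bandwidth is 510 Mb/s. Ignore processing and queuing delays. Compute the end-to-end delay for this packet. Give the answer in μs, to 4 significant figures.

87.17 μs

L = 39000 bits.
Transmission delay = L/R = 39000 / 510000000 = 76.4706 μs.
Propagation delay = d/s = 2460 m / 2.3e+08 m/s = 10.6957 μs.
Total = 87.17 μs.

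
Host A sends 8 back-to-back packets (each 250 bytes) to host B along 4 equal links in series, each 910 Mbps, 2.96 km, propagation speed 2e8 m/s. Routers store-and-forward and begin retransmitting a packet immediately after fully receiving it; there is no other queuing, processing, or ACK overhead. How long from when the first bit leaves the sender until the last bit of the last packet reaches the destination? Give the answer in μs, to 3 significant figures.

Per-hop transmission t_tx = L/R = 2000/910000000 = 2.1978 μs.
Per-hop propagation t_prop = 2960/200000000 = 14.8 μs.
Pipeline fill: first packet needs 4·t_tx to clear all hops; remaining 7 packets each add one t_tx.
Total = (4+8-1)·t_tx + 4·t_prop = 11·2.1978 + 4·14.8 = 83.4 μs.

83.4 μs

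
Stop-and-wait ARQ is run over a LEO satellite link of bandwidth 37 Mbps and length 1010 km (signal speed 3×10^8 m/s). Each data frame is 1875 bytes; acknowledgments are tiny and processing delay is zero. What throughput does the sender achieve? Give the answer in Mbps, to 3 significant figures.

t_tx = L/R = 15000/37000000 = 0.000405405 s.
t_prop = 1010000/300000000 = 0.00336667 s; RTT = 0.00673333 s.
Cycle = t_tx + RTT = 0.00713874 s.
Throughput = L / cycle = 15000 / 0.00713874 = 2.10 Mbps.

2.10 Mbps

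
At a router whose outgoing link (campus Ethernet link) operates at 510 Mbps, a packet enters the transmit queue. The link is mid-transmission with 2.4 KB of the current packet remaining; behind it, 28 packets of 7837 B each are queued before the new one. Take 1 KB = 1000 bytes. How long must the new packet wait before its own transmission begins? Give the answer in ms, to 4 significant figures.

3.480 ms

Each queued packet: L/R = 62696/510000000 = 0.122933 ms.
28 queued → 3.44213 ms.
Plus remaining 19200 bits of current packet: 0.0376471 ms.
Queuing delay = 3.480 ms.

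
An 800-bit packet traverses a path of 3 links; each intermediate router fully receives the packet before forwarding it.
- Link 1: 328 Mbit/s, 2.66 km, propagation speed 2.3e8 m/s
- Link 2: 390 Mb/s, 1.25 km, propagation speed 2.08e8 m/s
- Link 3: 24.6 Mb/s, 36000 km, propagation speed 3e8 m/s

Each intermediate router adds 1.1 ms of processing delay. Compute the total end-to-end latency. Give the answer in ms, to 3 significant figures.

Transmission delays (L/R per hop): 0.00243902, 0.00205128, 0.0325203 ms; sum = 0.0370106 ms.
Propagation delays (d/s per hop): 0.0115652, 0.00600962, 120 ms; sum = 120.018 ms.
Processing at 2 router(s): 2 × 1.1 ms = 2.2 ms.
End-to-end = 122 ms.

122 ms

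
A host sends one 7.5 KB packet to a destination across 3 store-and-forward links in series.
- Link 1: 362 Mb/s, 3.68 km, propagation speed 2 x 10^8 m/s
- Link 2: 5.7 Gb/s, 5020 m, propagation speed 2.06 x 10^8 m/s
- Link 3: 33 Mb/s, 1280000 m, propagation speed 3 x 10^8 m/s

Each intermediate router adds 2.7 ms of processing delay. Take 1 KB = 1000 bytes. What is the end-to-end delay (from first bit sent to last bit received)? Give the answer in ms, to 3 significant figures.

11.7 ms

L = 60000 bits.
Transmission delays (L/R per hop): 0.165746, 0.0105263, 1.81818 ms; sum = 1.99445 ms.
Propagation delays (d/s per hop): 0.0184, 0.0243689, 4.26667 ms; sum = 4.30944 ms.
Processing at 2 router(s): 2 × 2.7 ms = 5.4 ms.
End-to-end = 11.7 ms.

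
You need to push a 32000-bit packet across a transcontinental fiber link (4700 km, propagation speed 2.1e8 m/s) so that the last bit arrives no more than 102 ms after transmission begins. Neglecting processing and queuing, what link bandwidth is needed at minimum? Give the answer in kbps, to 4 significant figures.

401.9 kbps

Propagation delay = 4700000 / 210000000 = 22.381 ms.
Transmission budget = 102 − 22.381 = 79.619 ms.
R ≥ L / t_tx = 32000 bits / 0.079619 s = 401.9 kbps.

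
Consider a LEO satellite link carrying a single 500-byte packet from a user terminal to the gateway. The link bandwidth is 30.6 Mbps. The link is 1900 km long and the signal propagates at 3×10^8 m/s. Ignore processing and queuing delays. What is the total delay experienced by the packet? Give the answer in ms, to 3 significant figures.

L = 500 × 8 = 4000 bits.
Transmission delay = L/R = 4000 / 30600000 = 0.130719 ms.
Propagation delay = d/s = 1900000 m / 300000000 m/s = 6.33333 ms.
Total = 6.46 ms.

6.46 ms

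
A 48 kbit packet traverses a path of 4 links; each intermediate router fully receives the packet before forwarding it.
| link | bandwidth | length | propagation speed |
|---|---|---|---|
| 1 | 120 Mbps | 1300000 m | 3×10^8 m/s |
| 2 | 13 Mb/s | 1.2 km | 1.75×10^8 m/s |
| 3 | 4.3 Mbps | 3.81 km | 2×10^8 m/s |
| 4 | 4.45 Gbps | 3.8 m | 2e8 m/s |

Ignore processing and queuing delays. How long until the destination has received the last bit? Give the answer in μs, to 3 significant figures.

L = 48000 bits.
Transmission delays (L/R per hop): 400, 3692.31, 11162.8, 10.7865 μs; sum = 15265.9 μs.
Propagation delays (d/s per hop): 4333.33, 6.85714, 19.05, 0.019 μs; sum = 4359.26 μs.
End-to-end = 19600 μs.

19600 μs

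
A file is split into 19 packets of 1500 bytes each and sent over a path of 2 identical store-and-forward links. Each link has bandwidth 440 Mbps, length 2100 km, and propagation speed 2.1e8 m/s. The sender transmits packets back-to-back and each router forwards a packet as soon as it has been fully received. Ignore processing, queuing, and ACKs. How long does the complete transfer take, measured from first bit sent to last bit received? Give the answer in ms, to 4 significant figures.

20.55 ms

Per-hop transmission t_tx = L/R = 12000/440000000 = 0.0272727 ms.
Per-hop propagation t_prop = 2100000/210000000 = 10 ms.
Pipeline fill: first packet needs 2·t_tx to clear all hops; remaining 18 packets each add one t_tx.
Total = (2+19-1)·t_tx + 2·t_prop = 20·0.0272727 + 2·10 = 20.55 ms.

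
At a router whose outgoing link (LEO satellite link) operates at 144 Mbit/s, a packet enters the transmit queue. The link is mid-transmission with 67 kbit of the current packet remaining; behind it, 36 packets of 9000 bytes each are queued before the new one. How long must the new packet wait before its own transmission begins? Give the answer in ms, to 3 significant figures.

18.5 ms

Each queued packet: L/R = 72000/144000000 = 0.5 ms.
36 queued → 18 ms.
Plus remaining 67000 bits of current packet: 0.465278 ms.
Queuing delay = 18.5 ms.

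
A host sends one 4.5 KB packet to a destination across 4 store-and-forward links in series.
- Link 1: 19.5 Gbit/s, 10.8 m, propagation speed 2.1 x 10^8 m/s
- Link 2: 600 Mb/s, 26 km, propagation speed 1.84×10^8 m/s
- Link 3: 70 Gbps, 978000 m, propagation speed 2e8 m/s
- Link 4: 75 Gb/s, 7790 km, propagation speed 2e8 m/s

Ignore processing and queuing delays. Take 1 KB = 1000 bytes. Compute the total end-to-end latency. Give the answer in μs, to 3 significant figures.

44000 μs

L = 36000 bits.
Transmission delays (L/R per hop): 1.84615, 60, 0.514286, 0.48 μs; sum = 62.8404 μs.
Propagation delays (d/s per hop): 0.0514286, 141.304, 4890, 38950 μs; sum = 43981.4 μs.
End-to-end = 44000 μs.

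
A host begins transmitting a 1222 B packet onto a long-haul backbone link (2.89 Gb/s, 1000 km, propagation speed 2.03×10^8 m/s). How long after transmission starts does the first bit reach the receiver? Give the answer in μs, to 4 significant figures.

4926 μs

First bit experiences only propagation delay: d/s = 1000000/2.03e+08 = 4926 μs.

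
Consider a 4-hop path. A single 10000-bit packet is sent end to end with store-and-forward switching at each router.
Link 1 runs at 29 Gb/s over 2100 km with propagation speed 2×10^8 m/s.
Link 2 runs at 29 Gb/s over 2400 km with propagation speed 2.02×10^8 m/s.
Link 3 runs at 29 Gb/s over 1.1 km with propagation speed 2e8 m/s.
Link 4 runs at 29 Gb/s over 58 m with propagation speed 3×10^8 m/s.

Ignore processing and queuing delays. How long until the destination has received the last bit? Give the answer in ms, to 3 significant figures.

Transmission delay per hop = L/R = 10000/29000000000 = 0.000344828 ms; 4 hops → 0.00137931 ms.
Propagation delays (d/s per hop): 10.5, 11.8812, 0.0055, 0.000193333 ms; sum = 22.3869 ms.
End-to-end = 22.4 ms.

22.4 ms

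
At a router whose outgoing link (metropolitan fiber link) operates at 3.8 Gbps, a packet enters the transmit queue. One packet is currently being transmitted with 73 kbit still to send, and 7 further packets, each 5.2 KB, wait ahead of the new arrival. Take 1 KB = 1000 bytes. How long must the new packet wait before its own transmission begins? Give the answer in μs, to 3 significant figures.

95.8 μs

Each queued packet: L/R = 41600/3800000000 = 10.9474 μs.
7 queued → 76.6316 μs.
Plus remaining 73000 bits of current packet: 19.2105 μs.
Queuing delay = 95.8 μs.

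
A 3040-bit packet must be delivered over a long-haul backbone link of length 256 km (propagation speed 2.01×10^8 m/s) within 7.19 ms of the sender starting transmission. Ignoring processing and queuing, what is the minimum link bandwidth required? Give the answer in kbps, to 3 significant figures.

514 kbps

Propagation delay = 256000 / 2.01e+08 = 1.27363 ms.
Transmission budget = 7.19 − 1.27363 = 5.91637 ms.
R ≥ L / t_tx = 3040 bits / 0.00591637 s = 514 kbps.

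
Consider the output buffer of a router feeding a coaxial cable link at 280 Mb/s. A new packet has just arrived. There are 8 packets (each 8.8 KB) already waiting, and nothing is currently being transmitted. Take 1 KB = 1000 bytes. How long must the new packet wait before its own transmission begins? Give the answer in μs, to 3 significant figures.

2010 μs

Each queued packet: L/R = 70400/280000000 = 251.429 μs.
8 queued → 2011.43 μs.
Queuing delay = 2010 μs.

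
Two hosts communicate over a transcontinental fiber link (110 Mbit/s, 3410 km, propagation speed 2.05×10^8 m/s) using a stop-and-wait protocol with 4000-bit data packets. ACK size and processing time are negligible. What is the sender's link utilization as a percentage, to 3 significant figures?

0.109 %

t_tx = L/R = 4000/110000000 = 3.63636e-05 s.
t_prop = 3410000/2.05e+08 = 0.0166341 s; RTT = 0.0332683 s.
Cycle = t_tx + RTT = 0.0333047 s.
Utilization = t_tx / cycle = 3.63636e-05/0.0333047 = 0.109 %.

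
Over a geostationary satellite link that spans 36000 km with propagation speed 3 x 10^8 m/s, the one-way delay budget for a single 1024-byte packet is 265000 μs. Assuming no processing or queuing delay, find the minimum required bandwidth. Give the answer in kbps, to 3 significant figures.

56.5 kbps

L = 8192 bits.
Propagation delay = 36000000 / 300000000 = 120000 μs.
Transmission budget = 265000 − 120000 = 145000 μs.
R ≥ L / t_tx = 8192 bits / 0.145 s = 56.5 kbps.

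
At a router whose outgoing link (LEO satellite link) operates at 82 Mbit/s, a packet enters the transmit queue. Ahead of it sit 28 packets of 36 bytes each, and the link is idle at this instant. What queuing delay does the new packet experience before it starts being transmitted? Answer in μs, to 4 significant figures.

Each queued packet: L/R = 288/82000000 = 3.5122 μs.
28 queued → 98.3415 μs.
Queuing delay = 98.34 μs.

98.34 μs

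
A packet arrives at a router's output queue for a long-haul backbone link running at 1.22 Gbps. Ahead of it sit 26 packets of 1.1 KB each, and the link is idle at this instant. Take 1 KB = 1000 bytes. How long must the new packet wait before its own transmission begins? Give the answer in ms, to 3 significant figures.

0.188 ms

Each queued packet: L/R = 8800/1220000000 = 0.00721311 ms.
26 queued → 0.187541 ms.
Queuing delay = 0.188 ms.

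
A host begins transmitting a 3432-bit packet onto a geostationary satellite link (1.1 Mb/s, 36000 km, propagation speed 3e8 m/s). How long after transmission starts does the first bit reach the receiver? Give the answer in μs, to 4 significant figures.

First bit experiences only propagation delay: d/s = 36000000/300000000 = 120000 μs.

120000 μs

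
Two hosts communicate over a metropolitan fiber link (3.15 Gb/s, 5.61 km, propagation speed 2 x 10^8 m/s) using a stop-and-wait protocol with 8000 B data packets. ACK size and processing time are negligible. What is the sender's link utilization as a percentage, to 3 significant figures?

t_tx = L/R = 64000/3150000000 = 2.03175e-05 s.
t_prop = 5610/200000000 = 2.805e-05 s; RTT = 5.61e-05 s.
Cycle = t_tx + RTT = 7.64175e-05 s.
Utilization = t_tx / cycle = 2.03175e-05/7.64175e-05 = 26.6 %.

26.6 %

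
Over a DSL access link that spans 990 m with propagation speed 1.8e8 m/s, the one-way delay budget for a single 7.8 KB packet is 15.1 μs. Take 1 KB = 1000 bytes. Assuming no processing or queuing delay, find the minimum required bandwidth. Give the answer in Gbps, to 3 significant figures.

6.50 Gbps

L = 62400 bits.
Propagation delay = 990 / 180000000 = 5.5 μs.
Transmission budget = 15.1 − 5.5 = 9.6 μs.
R ≥ L / t_tx = 62400 bits / 9.6e-06 s = 6.50 Gbps.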